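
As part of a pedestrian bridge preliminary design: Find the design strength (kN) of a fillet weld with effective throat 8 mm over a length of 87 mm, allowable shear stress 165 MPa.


Strength = throat * length * allowable stress
= 8 * 87 * 165 N
= 114840 N
= 114.84 kN

114.84 kN


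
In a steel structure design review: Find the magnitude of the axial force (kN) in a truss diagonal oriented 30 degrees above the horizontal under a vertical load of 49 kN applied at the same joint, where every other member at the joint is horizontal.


At the joint, only the diagonal has a vertical component, so vertical equilibrium gives:
F * sin(30) = 49
F = 49 / sin(30)
= 49 / 0.5
= 98.0 kN

98.0 kN


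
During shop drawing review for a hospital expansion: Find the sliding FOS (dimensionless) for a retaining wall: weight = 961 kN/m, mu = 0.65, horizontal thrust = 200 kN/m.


Resisting force = mu * W = 0.65 * 961 = 624.65 kN/m
FOS = Resisting / Driving = 624.65 / 200
= 3.1233 (dimensionless)

3.1233 (dimensionless)


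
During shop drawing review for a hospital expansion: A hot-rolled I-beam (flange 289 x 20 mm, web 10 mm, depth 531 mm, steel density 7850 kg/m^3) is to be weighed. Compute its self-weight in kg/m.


A_flanges = 2 * 289 * 20 = 11560 mm^2
A_web = (531 - 2 * 20) * 10 = 4910 mm^2
A_total = 11560 + 4910 = 16470 mm^2 = 0.016470 m^2
Weight = rho * A = 7850 * 0.016470 = 129.2895 kg/m

129.2895 kg/m


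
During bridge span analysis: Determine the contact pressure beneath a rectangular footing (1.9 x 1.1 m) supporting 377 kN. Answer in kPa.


A = 1.9 * 1.1 = 2.09 m^2
q = P / A = 377 / 2.09
= 180.3828 kPa

180.3828 kPa


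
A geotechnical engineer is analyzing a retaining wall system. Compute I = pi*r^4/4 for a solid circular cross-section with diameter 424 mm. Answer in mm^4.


r = d / 2 = 424 / 2 = 212.0 mm
I = pi * r^4 / 4 = pi * 212.0^4 / 4
= 1586475337.14 mm^4

1586475337.14 mm^4


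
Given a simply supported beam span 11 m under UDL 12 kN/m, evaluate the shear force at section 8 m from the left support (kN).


R_A = w * L / 2 = 12 * 11 / 2 = 66.0 kN
V(x) = R_A - w * x = 66.0 - 12 * 8
= -30.0 kN

-30.0 kN


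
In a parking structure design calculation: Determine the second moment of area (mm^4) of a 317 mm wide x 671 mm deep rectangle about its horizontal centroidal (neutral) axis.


I = b * h^3 / 12
= 317 * 671^3 / 12
= 317 * 302111711 / 12
= 7980784365.58 mm^4

7980784365.58 mm^4


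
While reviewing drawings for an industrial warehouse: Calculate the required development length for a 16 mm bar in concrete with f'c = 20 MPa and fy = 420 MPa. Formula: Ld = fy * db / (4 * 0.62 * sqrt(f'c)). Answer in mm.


Ld = (fy * db) / (4 * 0.62 * sqrt(f'c))
= (420 * 16) / (4 * 0.62 * sqrt(20))
= 6720 / 11.0909
= 605.9 mm

605.9 mm


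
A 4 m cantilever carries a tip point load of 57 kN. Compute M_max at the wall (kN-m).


For a cantilever with a point load at the free end:
M_max = P * L = 57 * 4 = 228 kN-m

228 kN-m


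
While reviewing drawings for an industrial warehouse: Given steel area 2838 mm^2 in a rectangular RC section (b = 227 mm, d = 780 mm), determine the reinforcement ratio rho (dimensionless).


rho = As / (b * d)
= 2838 / (227 * 780)
= 2838 / 177060
= 0.016028 (dimensionless)

0.016028 (dimensionless)


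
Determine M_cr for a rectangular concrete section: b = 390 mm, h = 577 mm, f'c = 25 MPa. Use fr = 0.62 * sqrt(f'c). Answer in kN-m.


fr = 0.62 * sqrt(25) = 0.62 * 5.0 = 3.1 MPa
I = 390 * 577^3 / 12 = 6243251072.5 mm^4
y_t = 288.5 mm
M_cr = fr * I / y_t = 3.1 * 6243251072.5 / 288.5 N-mm
= 67.0852 kN-m

67.0852 kN-m


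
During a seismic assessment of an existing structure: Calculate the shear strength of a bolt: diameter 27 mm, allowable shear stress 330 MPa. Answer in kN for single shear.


A = pi * d^2 / 4 = pi * 27^2 / 4 = 572.5553 mm^2
V = f_v * A / 1000 = 330 * 572.5553 / 1000
= 188.9432 kN

188.9432 kN


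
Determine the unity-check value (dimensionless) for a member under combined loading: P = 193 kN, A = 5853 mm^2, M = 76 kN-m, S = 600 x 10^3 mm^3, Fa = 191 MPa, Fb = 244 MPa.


f_a = P / A = 193000.0 / 5853 = 32.9745 MPa
f_b = M / S = 76000000.0 / 600000.0 = 126.6667 MPa
Ratio = f_a / Fa + f_b / Fb
= 32.9745 / 191 + 126.6667 / 244
= 0.6918 (dimensionless)

0.6918 (dimensionless)


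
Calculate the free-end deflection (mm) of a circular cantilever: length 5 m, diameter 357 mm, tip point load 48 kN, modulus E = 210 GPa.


I = pi * d^4 / 64 = pi * 357^4 / 64 = 797338552.09 mm^4
L = 5000.0 mm, P = 48000.0 N, E = 210000.0 MPa
delta = P * L^3 / (3 * E * I)
= 48000.0 * 5000.0^3 / (3 * 210000.0 * 797338552.09)
= 11.9445 mm

11.9445 mm


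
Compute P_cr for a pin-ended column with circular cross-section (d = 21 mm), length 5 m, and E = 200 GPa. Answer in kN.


I = pi * d^4 / 64 = 9546.56 mm^4
L = 5000.0 mm
P_cr = pi^2 * E * I / L^2
= 9.8696 * 200000.0 * 9546.56 / 5000.0^2
= 753.77 N = 0.7538 kN

0.7538 kN


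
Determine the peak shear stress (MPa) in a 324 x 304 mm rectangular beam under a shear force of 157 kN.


A = b * h = 324 * 304 = 98496 mm^2
V = 157 kN = 157000.0 N
tau_max = 1.5 * V / A = 1.5 * 157000.0 / 98496
= 2.391 MPa

2.391 MPa


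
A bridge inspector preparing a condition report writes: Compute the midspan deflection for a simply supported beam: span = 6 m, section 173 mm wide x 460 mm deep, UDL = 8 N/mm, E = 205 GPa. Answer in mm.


I = 173 * 460^3 / 12 = 1403260666.67 mm^4
L = 6000.0 mm, w = 8 N/mm, E = 205000.0 MPa
delta = 5 * w * L^4 / (384 * E * I)
= 5 * 8 * 6000.0^4 / (384 * 205000.0 * 1403260666.67)
= 0.4693 mm

0.4693 mm


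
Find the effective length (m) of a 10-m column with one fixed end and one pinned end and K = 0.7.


L_eff = K * L
= 0.7 * 10
= 7.0 m

7.0 m


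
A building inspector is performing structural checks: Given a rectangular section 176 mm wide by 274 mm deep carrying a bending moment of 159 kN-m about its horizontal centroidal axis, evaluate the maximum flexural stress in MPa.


I = b * h^3 / 12 = 176 * 274^3 / 12 = 301705418.67 mm^4
y = h / 2 = 274 / 2 = 137.0 mm
M = 159 kN-m = 159000000.0 N-mm
sigma = M * y / I = 159000000.0 * 137.0 / 301705418.67
= 72.2 MPa

72.2 MPa


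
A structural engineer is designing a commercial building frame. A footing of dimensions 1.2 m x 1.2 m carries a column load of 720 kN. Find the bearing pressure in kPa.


A = 1.2 * 1.2 = 1.44 m^2
q = P / A = 720 / 1.44
= 500.0 kPa

500.0 kPa


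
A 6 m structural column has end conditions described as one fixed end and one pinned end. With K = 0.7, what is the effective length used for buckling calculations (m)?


L_eff = K * L
= 0.7 * 6
= 4.2 m

4.2 m


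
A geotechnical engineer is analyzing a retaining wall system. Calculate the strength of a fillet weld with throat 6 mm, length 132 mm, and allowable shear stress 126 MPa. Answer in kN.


Strength = throat * length * allowable stress
= 6 * 132 * 126 N
= 99792 N
= 99.79 kN

99.79 kN


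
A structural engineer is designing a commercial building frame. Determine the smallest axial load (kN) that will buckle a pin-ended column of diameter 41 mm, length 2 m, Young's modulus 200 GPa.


I = pi * d^4 / 64 = 138709.22 mm^4
L = 2000.0 mm
P_cr = pi^2 * E * I / L^2
= 9.8696 * 200000.0 * 138709.22 / 2000.0^2
= 68450.26 N = 68.4503 kN

68.4503 kN


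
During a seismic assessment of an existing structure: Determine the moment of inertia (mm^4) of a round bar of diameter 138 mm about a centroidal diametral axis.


r = d / 2 = 138 / 2 = 69.0 mm
I = pi * r^4 / 4 = pi * 69.0^4 / 4
= 17802715.2 mm^4

17802715.2 mm^4


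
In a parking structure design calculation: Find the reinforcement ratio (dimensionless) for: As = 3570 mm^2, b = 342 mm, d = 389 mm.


rho = As / (b * d)
= 3570 / (342 * 389)
= 3570 / 133038
= 0.026834 (dimensionless)

0.026834 (dimensionless)


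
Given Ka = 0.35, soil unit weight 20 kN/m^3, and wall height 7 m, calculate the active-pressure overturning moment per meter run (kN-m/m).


Pa = 0.5 * Ka * gamma * H^2
= 0.5 * 0.35 * 20 * 7^2
= 171.5 kN/m
Arm = H / 3 = 7 / 3 = 2.3333 m
Mo = Pa * arm = Pa * H / 3 = 171.5 * 7 / 3 = 400.1667 kN-m/m

400.1667 kN-m/m


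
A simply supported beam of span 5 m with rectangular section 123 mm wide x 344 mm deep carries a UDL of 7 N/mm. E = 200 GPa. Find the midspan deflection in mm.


I = 123 * 344^3 / 12 = 417252736.0 mm^4
L = 5000.0 mm, w = 7 N/mm, E = 200000.0 MPa
delta = 5 * w * L^4 / (384 * E * I)
= 5 * 7 * 5000.0^4 / (384 * 200000.0 * 417252736.0)
= 0.6826 mm

0.6826 mm


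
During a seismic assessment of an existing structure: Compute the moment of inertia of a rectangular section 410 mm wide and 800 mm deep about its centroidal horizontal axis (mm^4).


I = b * h^3 / 12
= 410 * 800^3 / 12
= 410 * 512000000 / 12
= 17493333333.33 mm^4

17493333333.33 mm^4


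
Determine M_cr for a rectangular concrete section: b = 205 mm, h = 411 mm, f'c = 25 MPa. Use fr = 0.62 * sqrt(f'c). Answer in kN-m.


fr = 0.62 * sqrt(25) = 0.62 * 5.0 = 3.1 MPa
I = 205 * 411^3 / 12 = 1186036571.25 mm^4
y_t = 205.5 mm
M_cr = fr * I / y_t = 3.1 * 1186036571.25 / 205.5 N-mm
= 17.8915 kN-m

17.8915 kN-m


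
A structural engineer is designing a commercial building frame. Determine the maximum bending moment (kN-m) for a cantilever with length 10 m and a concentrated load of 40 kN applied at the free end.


For a cantilever with a point load at the free end:
M_max = P * L = 40 * 10 = 400 kN-m

400 kN-m


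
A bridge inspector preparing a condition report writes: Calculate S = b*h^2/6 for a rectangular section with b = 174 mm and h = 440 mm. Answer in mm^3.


S = b * h^2 / 6
= 174 * 440^2 / 6
= 174 * 193600 / 6
= 5614400.0 mm^3

5614400.0 mm^3


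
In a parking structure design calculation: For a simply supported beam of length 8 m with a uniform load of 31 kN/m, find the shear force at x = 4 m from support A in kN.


R_A = w * L / 2 = 31 * 8 / 2 = 124.0 kN
V(x) = R_A - w * x = 124.0 - 31 * 4
= 0.0 kN

0.0 kN


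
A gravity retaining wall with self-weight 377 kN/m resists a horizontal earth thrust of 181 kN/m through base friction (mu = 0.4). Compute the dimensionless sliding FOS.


Resisting force = mu * W = 0.4 * 377 = 150.8 kN/m
FOS = Resisting / Driving = 150.8 / 181
= 0.8331 (dimensionless)

0.8331 (dimensionless)


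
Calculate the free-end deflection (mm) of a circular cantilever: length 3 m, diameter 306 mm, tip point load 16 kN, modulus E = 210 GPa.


I = pi * d^4 / 64 = pi * 306^4 / 64 = 430383491.67 mm^4
L = 3000.0 mm, P = 16000.0 N, E = 210000.0 MPa
delta = P * L^3 / (3 * E * I)
= 16000.0 * 3000.0^3 / (3 * 210000.0 * 430383491.67)
= 1.5933 mm

1.5933 mm


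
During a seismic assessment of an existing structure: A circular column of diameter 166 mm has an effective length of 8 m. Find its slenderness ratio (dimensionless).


Radius of gyration r = d / 4 = 166 / 4 = 41.5 mm
L_eff = 8000.0 mm
Slenderness ratio = L / r = 8000.0 / 41.5 = 192.77 (dimensionless)

192.77 (dimensionless)


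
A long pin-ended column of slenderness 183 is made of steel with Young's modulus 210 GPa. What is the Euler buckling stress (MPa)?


sigma_cr = pi^2 * E / lambda^2
= 9.8696 * 210000.0 / 183^2
= 9.8696 * 210000.0 / 33489
= 61.8895 MPa

61.8895 MPa


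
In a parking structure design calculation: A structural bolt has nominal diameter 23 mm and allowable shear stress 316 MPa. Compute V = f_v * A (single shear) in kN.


A = pi * d^2 / 4 = pi * 23^2 / 4 = 415.4756 mm^2
V = f_v * A / 1000 = 316 * 415.4756 / 1000
= 131.2903 kN

131.2903 kN


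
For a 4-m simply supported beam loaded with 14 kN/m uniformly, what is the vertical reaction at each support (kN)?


Total load = w * L = 14 * 4 = 56 kN
By symmetry, each reaction R = total / 2 = 56 / 2 = 28.0 kN

28.0 kN


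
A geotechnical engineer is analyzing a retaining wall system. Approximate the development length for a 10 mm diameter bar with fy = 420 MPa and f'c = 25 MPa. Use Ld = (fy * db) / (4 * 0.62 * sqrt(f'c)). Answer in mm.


Ld = (fy * db) / (4 * 0.62 * sqrt(f'c))
= (420 * 10) / (4 * 0.62 * sqrt(25))
= 4200 / 12.4
= 338.71 mm

338.71 mm


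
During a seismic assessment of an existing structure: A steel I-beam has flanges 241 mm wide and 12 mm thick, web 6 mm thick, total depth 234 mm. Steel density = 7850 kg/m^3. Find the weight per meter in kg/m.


A_flanges = 2 * 241 * 12 = 5784 mm^2
A_web = (234 - 2 * 12) * 6 = 1260 mm^2
A_total = 5784 + 1260 = 7044 mm^2 = 0.007044 m^2
Weight = rho * A = 7850 * 0.007044 = 55.2954 kg/m

55.2954 kg/m


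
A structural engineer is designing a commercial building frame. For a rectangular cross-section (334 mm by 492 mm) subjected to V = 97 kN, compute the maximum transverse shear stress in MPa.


A = b * h = 334 * 492 = 164328 mm^2
V = 97 kN = 97000.0 N
tau_max = 1.5 * V / A = 1.5 * 97000.0 / 164328
= 0.8854 MPa

0.8854 MPa


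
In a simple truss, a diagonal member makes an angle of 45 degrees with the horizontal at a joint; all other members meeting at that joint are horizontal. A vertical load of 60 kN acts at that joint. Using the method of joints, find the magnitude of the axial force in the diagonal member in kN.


At the joint, only the diagonal has a vertical component, so vertical equilibrium gives:
F * sin(45) = 60
F = 60 / sin(45)
= 60 / 0.707107
= 84.85 kN

84.85 kN


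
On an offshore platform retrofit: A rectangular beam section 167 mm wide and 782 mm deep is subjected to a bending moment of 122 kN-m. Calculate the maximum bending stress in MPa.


I = b * h^3 / 12 = 167 * 782^3 / 12 = 6655113771.33 mm^4
y = h / 2 = 782 / 2 = 391.0 mm
M = 122 kN-m = 122000000.0 N-mm
sigma = M * y / I = 122000000.0 * 391.0 / 6655113771.33
= 7.17 MPa

7.17 MPa


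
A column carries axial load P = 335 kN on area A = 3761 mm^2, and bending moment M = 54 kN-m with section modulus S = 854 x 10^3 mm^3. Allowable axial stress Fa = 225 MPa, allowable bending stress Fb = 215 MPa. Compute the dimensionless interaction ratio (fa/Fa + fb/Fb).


f_a = P / A = 335000.0 / 3761 = 89.0721 MPa
f_b = M / S = 54000000.0 / 854000.0 = 63.2319 MPa
Ratio = f_a / Fa + f_b / Fb
= 89.0721 / 225 + 63.2319 / 215
= 0.69 (dimensionless)

0.69 (dimensionless)


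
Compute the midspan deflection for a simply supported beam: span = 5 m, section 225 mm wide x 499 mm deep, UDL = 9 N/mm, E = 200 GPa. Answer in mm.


I = 225 * 499^3 / 12 = 2329715606.25 mm^4
L = 5000.0 mm, w = 9 N/mm, E = 200000.0 MPa
delta = 5 * w * L^4 / (384 * E * I)
= 5 * 9 * 5000.0^4 / (384 * 200000.0 * 2329715606.25)
= 0.1572 mm

0.1572 mm


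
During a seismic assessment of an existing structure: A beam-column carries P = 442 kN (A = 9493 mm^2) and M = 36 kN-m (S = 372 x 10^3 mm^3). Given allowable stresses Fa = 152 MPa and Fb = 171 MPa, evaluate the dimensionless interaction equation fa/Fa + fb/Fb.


f_a = P / A = 442000.0 / 9493 = 46.5606 MPa
f_b = M / S = 36000000.0 / 372000.0 = 96.7742 MPa
Ratio = f_a / Fa + f_b / Fb
= 46.5606 / 152 + 96.7742 / 171
= 0.8723 (dimensionless)

0.8723 (dimensionless)


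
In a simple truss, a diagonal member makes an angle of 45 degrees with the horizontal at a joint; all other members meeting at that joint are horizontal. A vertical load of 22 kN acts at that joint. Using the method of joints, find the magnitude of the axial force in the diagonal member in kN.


At the joint, only the diagonal has a vertical component, so vertical equilibrium gives:
F * sin(45) = 22
F = 22 / sin(45)
= 22 / 0.707107
= 31.11 kN

31.11 kN


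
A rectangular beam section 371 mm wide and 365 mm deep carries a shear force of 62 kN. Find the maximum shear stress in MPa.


A = b * h = 371 * 365 = 135415 mm^2
V = 62 kN = 62000.0 N
tau_max = 1.5 * V / A = 1.5 * 62000.0 / 135415
= 0.6868 MPa

0.6868 MPa


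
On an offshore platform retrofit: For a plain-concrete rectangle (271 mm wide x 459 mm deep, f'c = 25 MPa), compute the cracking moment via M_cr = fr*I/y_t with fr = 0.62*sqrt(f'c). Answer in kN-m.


fr = 0.62 * sqrt(25) = 0.62 * 5.0 = 3.1 MPa
I = 271 * 459^3 / 12 = 2183866575.75 mm^4
y_t = 229.5 mm
M_cr = fr * I / y_t = 3.1 * 2183866575.75 / 229.5 N-mm
= 29.4989 kN-m

29.4989 kN-m


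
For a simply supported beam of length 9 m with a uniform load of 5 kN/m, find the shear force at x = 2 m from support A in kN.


R_A = w * L / 2 = 5 * 9 / 2 = 22.5 kN
V(x) = R_A - w * x = 22.5 - 5 * 2
= 12.5 kN

12.5 kN


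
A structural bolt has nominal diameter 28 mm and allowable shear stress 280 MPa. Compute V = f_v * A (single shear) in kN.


A = pi * d^2 / 4 = pi * 28^2 / 4 = 615.7522 mm^2
V = f_v * A / 1000 = 280 * 615.7522 / 1000
= 172.4106 kN

172.4106 kN


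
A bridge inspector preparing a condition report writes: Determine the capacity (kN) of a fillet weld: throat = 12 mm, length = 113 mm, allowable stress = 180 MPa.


Strength = throat * length * allowable stress
= 12 * 113 * 180 N
= 244080 N
= 244.08 kN

244.08 kN


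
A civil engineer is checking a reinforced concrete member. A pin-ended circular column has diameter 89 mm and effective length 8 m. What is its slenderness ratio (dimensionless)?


Radius of gyration r = d / 4 = 89 / 4 = 22.25 mm
L_eff = 8000.0 mm
Slenderness ratio = L / r = 8000.0 / 22.25 = 359.55 (dimensionless)

359.55 (dimensionless)


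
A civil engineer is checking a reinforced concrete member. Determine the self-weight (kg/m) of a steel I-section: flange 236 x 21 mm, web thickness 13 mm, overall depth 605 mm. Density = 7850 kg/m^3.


A_flanges = 2 * 236 * 21 = 9912 mm^2
A_web = (605 - 2 * 21) * 13 = 7319 mm^2
A_total = 9912 + 7319 = 17231 mm^2 = 0.017231 m^2
Weight = rho * A = 7850 * 0.017231 = 135.2634 kg/m

135.2634 kg/m


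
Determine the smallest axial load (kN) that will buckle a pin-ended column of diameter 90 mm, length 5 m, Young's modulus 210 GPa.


I = pi * d^4 / 64 = 3220623.34 mm^4
L = 5000.0 mm
P_cr = pi^2 * E * I / L^2
= 9.8696 * 210000.0 * 3220623.34 / 5000.0^2
= 267004.74 N = 267.0047 kN

267.0047 kN


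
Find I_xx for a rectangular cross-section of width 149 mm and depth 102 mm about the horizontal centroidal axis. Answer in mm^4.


I = b * h^3 / 12
= 149 * 102^3 / 12
= 149 * 1061208 / 12
= 13176666.0 mm^4

13176666.0 mm^4


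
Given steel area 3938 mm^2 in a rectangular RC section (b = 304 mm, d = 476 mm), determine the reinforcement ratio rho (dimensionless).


rho = As / (b * d)
= 3938 / (304 * 476)
= 3938 / 144704
= 0.027214 (dimensionless)

0.027214 (dimensionless)


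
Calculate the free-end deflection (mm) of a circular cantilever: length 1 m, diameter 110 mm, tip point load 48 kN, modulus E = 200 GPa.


I = pi * d^4 / 64 = pi * 110^4 / 64 = 7186884.07 mm^4
L = 1000.0 mm, P = 48000.0 N, E = 200000.0 MPa
delta = P * L^3 / (3 * E * I)
= 48000.0 * 1000.0^3 / (3 * 200000.0 * 7186884.07)
= 11.1314 mm

11.1314 mm


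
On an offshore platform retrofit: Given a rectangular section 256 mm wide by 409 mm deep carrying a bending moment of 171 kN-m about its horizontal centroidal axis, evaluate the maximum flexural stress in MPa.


I = b * h^3 / 12 = 256 * 409^3 / 12 = 1459582485.33 mm^4
y = h / 2 = 409 / 2 = 204.5 mm
M = 171 kN-m = 171000000.0 N-mm
sigma = M * y / I = 171000000.0 * 204.5 / 1459582485.33
= 23.96 MPa

23.96 MPa


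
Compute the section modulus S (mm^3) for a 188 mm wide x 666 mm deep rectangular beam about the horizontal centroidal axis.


S = b * h^2 / 6
= 188 * 666^2 / 6
= 188 * 443556 / 6
= 13898088.0 mm^3

13898088.0 mm^3


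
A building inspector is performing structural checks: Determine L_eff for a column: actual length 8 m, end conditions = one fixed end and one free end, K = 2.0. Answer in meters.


L_eff = K * L
= 2.0 * 8
= 16.0 m

16.0 m


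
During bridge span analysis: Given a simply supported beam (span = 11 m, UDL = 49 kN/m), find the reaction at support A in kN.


Total load = w * L = 49 * 11 = 539 kN
By symmetry, each reaction R = total / 2 = 539 / 2 = 269.5 kN

269.5 kN


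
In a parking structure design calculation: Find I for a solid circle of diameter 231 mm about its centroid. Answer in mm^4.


r = d / 2 = 231 / 2 = 115.5 mm
I = pi * r^4 / 4 = pi * 115.5^4 / 4
= 139771240.06 mm^4

139771240.06 mm^4


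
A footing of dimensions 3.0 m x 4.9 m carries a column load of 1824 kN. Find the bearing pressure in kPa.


A = 3.0 * 4.9 = 14.7 m^2
q = P / A = 1824 / 14.7
= 124.0816 kPa

124.0816 kPa


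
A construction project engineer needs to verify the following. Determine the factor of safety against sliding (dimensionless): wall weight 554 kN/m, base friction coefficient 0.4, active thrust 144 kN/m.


Resisting force = mu * W = 0.4 * 554 = 221.6 kN/m
FOS = Resisting / Driving = 221.6 / 144
= 1.5389 (dimensionless)

1.5389 (dimensionless)


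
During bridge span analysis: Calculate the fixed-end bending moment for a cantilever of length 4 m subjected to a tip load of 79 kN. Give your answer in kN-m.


For a cantilever with a point load at the free end:
M_max = P * L = 79 * 4 = 316 kN-m

316 kN-m


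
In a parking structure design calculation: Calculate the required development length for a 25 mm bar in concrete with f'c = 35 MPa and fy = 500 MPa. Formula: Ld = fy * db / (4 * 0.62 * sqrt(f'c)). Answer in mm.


Ld = (fy * db) / (4 * 0.62 * sqrt(f'c))
= (500 * 25) / (4 * 0.62 * sqrt(35))
= 12500 / 14.6719
= 851.97 mm

851.97 mm


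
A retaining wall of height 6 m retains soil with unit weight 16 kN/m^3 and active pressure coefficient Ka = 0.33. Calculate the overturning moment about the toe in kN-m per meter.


Pa = 0.5 * Ka * gamma * H^2
= 0.5 * 0.33 * 16 * 6^2
= 95.04 kN/m
Arm = H / 3 = 6 / 3 = 2.0 m
Mo = Pa * arm = Pa * H / 3 = 95.04 * 6 / 3 = 190.08 kN-m/m

190.08 kN-m/m


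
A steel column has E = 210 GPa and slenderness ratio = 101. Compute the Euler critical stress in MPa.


sigma_cr = pi^2 * E / lambda^2
= 9.8696 * 210000.0 / 101^2
= 9.8696 * 210000.0 / 10201
= 203.1778 MPa

203.1778 MPa


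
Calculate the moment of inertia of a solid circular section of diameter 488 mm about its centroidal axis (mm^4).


r = d / 2 = 488 / 2 = 244.0 mm
I = pi * r^4 / 4 = pi * 244.0^4 / 4
= 2783871511.58 mm^4

2783871511.58 mm^4


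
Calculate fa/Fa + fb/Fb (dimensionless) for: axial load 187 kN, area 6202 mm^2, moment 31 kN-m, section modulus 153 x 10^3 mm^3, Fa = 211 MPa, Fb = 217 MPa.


f_a = P / A = 187000.0 / 6202 = 30.1516 MPa
f_b = M / S = 31000000.0 / 153000.0 = 202.6144 MPa
Ratio = f_a / Fa + f_b / Fb
= 30.1516 / 211 + 202.6144 / 217
= 1.0766 (dimensionless)

1.0766 (dimensionless)


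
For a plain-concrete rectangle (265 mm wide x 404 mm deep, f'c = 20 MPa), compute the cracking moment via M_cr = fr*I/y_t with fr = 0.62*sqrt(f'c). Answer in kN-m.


fr = 0.62 * sqrt(20) = 0.62 * 4.4721 = 2.7727 MPa
I = 265 * 404^3 / 12 = 1456158746.67 mm^4
y_t = 202.0 mm
M_cr = fr * I / y_t = 2.7727 * 1456158746.67 / 202.0 N-mm
= 19.9878 kN-m

19.9878 kN-m


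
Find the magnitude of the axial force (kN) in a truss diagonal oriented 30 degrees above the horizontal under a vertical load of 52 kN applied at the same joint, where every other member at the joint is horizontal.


At the joint, only the diagonal has a vertical component, so vertical equilibrium gives:
F * sin(30) = 52
F = 52 / sin(30)
= 52 / 0.5
= 104.0 kN

104.0 kN


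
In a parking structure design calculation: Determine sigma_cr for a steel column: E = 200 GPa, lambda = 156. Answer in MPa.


sigma_cr = pi^2 * E / lambda^2
= 9.8696 * 200000.0 / 156^2
= 9.8696 * 200000.0 / 24336
= 81.1111 MPa

81.1111 MPa


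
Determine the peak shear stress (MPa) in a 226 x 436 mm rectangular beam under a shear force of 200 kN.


A = b * h = 226 * 436 = 98536 mm^2
V = 200 kN = 200000.0 N
tau_max = 1.5 * V / A = 1.5 * 200000.0 / 98536
= 3.0446 MPa

3.0446 MPa


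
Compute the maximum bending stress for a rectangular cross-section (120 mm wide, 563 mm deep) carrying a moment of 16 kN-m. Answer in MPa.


I = b * h^3 / 12 = 120 * 563^3 / 12 = 1784535470.0 mm^4
y = h / 2 = 563 / 2 = 281.5 mm
M = 16 kN-m = 16000000.0 N-mm
sigma = M * y / I = 16000000.0 * 281.5 / 1784535470.0
= 2.52 MPa

2.52 MPa


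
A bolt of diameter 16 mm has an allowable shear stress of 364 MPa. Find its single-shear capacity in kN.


A = pi * d^2 / 4 = pi * 16^2 / 4 = 201.0619 mm^2
V = f_v * A / 1000 = 364 * 201.0619 / 1000
= 73.1865 kN

73.1865 kN


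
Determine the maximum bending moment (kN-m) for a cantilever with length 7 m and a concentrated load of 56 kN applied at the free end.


For a cantilever with a point load at the free end:
M_max = P * L = 56 * 7 = 392 kN-m

392 kN-m


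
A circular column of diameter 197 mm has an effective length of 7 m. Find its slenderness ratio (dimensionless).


Radius of gyration r = d / 4 = 197 / 4 = 49.25 mm
L_eff = 7000.0 mm
Slenderness ratio = L / r = 7000.0 / 49.25 = 142.13 (dimensionless)

142.13 (dimensionless)


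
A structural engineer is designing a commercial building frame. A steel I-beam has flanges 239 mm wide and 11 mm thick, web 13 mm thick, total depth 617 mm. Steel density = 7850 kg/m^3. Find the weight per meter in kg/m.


A_flanges = 2 * 239 * 11 = 5258 mm^2
A_web = (617 - 2 * 11) * 13 = 7735 mm^2
A_total = 5258 + 7735 = 12993 mm^2 = 0.012993 m^2
Weight = rho * A = 7850 * 0.012993 = 101.9951 kg/m

101.9951 kg/m


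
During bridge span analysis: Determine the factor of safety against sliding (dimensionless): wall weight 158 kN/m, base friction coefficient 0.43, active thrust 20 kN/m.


Resisting force = mu * W = 0.43 * 158 = 67.94 kN/m
FOS = Resisting / Driving = 67.94 / 20
= 3.397 (dimensionless)

3.397 (dimensionless)


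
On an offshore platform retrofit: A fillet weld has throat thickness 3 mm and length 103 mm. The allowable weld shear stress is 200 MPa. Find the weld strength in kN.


Strength = throat * length * allowable stress
= 3 * 103 * 200 N
= 61800 N
= 61.8 kN

61.8 kN


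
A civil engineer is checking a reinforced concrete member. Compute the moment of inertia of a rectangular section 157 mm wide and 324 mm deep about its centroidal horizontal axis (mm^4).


I = b * h^3 / 12
= 157 * 324^3 / 12
= 157 * 34012224 / 12
= 444993264.0 mm^4

444993264.0 mm^4


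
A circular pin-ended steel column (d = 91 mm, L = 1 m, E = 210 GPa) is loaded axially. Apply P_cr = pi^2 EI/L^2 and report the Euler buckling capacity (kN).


I = pi * d^4 / 64 = 3366165.53 mm^4
L = 1000.0 mm
P_cr = pi^2 * E * I / L^2
= 9.8696 * 210000.0 * 3366165.53 / 1000.0^2
= 6976771.64 N = 6976.7716 kN

6976.7716 kN


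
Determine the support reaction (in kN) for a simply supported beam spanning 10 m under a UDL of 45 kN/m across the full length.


Total load = w * L = 45 * 10 = 450 kN
By symmetry, each reaction R = total / 2 = 450 / 2 = 225.0 kN

225.0 kN


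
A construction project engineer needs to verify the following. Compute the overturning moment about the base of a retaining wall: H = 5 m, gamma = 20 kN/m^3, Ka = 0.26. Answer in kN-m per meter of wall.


Pa = 0.5 * Ka * gamma * H^2
= 0.5 * 0.26 * 20 * 5^2
= 65.0 kN/m
Arm = H / 3 = 5 / 3 = 1.6667 m
Mo = Pa * arm = Pa * H / 3 = 65.0 * 5 / 3 = 108.3333 kN-m/m

108.3333 kN-m/m


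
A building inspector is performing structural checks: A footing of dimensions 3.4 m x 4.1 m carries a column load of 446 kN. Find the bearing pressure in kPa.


A = 3.4 * 4.1 = 13.94 m^2
q = P / A = 446 / 13.94
= 31.9943 kPa

31.9943 kPa


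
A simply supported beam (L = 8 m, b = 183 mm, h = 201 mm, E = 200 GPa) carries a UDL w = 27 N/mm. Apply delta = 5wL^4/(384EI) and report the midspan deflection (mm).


I = 183 * 201^3 / 12 = 123839165.25 mm^4
L = 8000.0 mm, w = 27 N/mm, E = 200000.0 MPa
delta = 5 * w * L^4 / (384 * E * I)
= 5 * 27 * 8000.0^4 / (384 * 200000.0 * 123839165.25)
= 58.1399 mm

58.1399 mm


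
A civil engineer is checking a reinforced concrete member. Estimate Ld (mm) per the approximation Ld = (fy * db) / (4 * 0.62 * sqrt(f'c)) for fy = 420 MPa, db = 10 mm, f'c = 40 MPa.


Ld = (fy * db) / (4 * 0.62 * sqrt(f'c))
= (420 * 10) / (4 * 0.62 * sqrt(40))
= 4200 / 15.6849
= 267.77 mm

267.77 mm


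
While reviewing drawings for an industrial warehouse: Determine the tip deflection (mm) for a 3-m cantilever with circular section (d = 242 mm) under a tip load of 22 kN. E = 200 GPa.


I = pi * d^4 / 64 = pi * 242^4 / 64 = 168357071.45 mm^4
L = 3000.0 mm, P = 22000.0 N, E = 200000.0 MPa
delta = P * L^3 / (3 * E * I)
= 22000.0 * 3000.0^3 / (3 * 200000.0 * 168357071.45)
= 5.8804 mm

5.8804 mm


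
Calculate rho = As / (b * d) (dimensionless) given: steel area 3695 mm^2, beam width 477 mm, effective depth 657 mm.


rho = As / (b * d)
= 3695 / (477 * 657)
= 3695 / 313389
= 0.01179 (dimensionless)

0.01179 (dimensionless)


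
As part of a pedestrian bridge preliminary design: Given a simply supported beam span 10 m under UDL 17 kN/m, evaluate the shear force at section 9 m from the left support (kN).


R_A = w * L / 2 = 17 * 10 / 2 = 85.0 kN
V(x) = R_A - w * x = 85.0 - 17 * 9
= -68.0 kN

-68.0 kN


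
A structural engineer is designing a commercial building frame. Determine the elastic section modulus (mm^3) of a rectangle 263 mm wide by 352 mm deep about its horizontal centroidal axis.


S = b * h^2 / 6
= 263 * 352^2 / 6
= 263 * 123904 / 6
= 5431125.33 mm^3

5431125.33 mm^3


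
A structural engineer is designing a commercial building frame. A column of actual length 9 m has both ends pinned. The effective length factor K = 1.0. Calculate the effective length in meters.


L_eff = K * L
= 1.0 * 9
= 9.0 m

9.0 m


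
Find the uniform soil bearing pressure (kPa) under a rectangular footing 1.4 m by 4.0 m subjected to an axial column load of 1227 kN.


A = 1.4 * 4.0 = 5.6 m^2
q = P / A = 1227 / 5.6
= 219.1071 kPa

219.1071 kPa


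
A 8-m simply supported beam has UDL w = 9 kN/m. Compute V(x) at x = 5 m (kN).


R_A = w * L / 2 = 9 * 8 / 2 = 36.0 kN
V(x) = R_A - w * x = 36.0 - 9 * 5
= -9.0 kN

-9.0 kN


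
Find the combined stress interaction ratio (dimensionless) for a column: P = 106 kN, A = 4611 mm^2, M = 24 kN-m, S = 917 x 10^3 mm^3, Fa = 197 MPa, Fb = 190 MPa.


f_a = P / A = 106000.0 / 4611 = 22.9885 MPa
f_b = M / S = 24000000.0 / 917000.0 = 26.1723 MPa
Ratio = f_a / Fa + f_b / Fb
= 22.9885 / 197 + 26.1723 / 190
= 0.2544 (dimensionless)

0.2544 (dimensionless)


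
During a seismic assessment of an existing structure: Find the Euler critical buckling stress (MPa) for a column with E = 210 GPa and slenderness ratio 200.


sigma_cr = pi^2 * E / lambda^2
= 9.8696 * 210000.0 / 200^2
= 9.8696 * 210000.0 / 40000
= 51.8154 MPa

51.8154 MPa


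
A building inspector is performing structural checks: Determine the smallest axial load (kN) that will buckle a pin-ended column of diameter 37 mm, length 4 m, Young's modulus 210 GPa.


I = pi * d^4 / 64 = 91997.66 mm^4
L = 4000.0 mm
P_cr = pi^2 * E * I / L^2
= 9.8696 * 210000.0 * 91997.66 / 4000.0^2
= 11917.24 N = 11.9172 kN

11.9172 kN


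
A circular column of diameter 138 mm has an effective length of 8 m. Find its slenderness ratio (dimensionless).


Radius of gyration r = d / 4 = 138 / 4 = 34.5 mm
L_eff = 8000.0 mm
Slenderness ratio = L / r = 8000.0 / 34.5 = 231.88 (dimensionless)

231.88 (dimensionless)


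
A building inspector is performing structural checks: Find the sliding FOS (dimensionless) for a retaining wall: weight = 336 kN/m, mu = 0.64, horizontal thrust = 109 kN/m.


Resisting force = mu * W = 0.64 * 336 = 215.04 kN/m
FOS = Resisting / Driving = 215.04 / 109
= 1.9728 (dimensionless)

1.9728 (dimensionless)


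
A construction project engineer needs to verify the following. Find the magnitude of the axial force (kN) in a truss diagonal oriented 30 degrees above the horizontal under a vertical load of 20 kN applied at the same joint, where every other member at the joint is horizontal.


At the joint, only the diagonal has a vertical component, so vertical equilibrium gives:
F * sin(30) = 20
F = 20 / sin(30)
= 20 / 0.5
= 40.0 kN

40.0 kN


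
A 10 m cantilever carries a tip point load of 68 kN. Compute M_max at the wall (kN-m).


For a cantilever with a point load at the free end:
M_max = P * L = 68 * 10 = 680 kN-m

680 kN-m


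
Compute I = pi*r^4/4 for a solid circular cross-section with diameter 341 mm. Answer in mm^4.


r = d / 2 = 341 / 2 = 170.5 mm
I = pi * r^4 / 4 = pi * 170.5^4 / 4
= 663723836.22 mm^4

663723836.22 mm^4


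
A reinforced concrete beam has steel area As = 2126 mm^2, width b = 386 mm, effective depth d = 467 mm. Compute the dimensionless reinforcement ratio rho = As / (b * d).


rho = As / (b * d)
= 2126 / (386 * 467)
= 2126 / 180262
= 0.011794 (dimensionless)

0.011794 (dimensionless)


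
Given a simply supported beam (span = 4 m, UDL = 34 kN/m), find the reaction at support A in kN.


Total load = w * L = 34 * 4 = 136 kN
By symmetry, each reaction R = total / 2 = 136 / 2 = 68.0 kN

68.0 kN


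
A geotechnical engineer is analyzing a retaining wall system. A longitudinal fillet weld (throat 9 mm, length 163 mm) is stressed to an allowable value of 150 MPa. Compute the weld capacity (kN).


Strength = throat * length * allowable stress
= 9 * 163 * 150 N
= 220050 N
= 220.05 kN

220.05 kN


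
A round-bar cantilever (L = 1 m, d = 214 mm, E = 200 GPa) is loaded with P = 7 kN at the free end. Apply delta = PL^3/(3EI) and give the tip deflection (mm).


I = pi * d^4 / 64 = pi * 214^4 / 64 = 102949677.88 mm^4
L = 1000.0 mm, P = 7000.0 N, E = 200000.0 MPa
delta = P * L^3 / (3 * E * I)
= 7000.0 * 1000.0^3 / (3 * 200000.0 * 102949677.88)
= 0.1133 mm

0.1133 mm


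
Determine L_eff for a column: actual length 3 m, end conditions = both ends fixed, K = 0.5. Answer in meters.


L_eff = K * L
= 0.5 * 3
= 1.5 m

1.5 m


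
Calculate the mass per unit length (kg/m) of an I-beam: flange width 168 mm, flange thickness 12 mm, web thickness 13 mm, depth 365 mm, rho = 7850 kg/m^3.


A_flanges = 2 * 168 * 12 = 4032 mm^2
A_web = (365 - 2 * 12) * 13 = 4433 mm^2
A_total = 4032 + 4433 = 8465 mm^2 = 0.008465 m^2
Weight = rho * A = 7850 * 0.008465 = 66.4502 kg/m

66.4502 kg/m


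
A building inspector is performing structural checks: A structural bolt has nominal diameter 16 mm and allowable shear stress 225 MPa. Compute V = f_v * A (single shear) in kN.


A = pi * d^2 / 4 = pi * 16^2 / 4 = 201.0619 mm^2
V = f_v * A / 1000 = 225 * 201.0619 / 1000
= 45.2389 kN

45.2389 kN


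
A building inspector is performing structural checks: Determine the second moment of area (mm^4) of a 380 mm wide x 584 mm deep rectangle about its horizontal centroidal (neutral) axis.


I = b * h^3 / 12
= 380 * 584^3 / 12
= 380 * 199176704 / 12
= 6307262293.33 mm^4

6307262293.33 mm^4


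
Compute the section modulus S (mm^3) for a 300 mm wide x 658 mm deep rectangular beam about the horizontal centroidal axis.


S = b * h^2 / 6
= 300 * 658^2 / 6
= 300 * 432964 / 6
= 21648200.0 mm^3

21648200.0 mm^3


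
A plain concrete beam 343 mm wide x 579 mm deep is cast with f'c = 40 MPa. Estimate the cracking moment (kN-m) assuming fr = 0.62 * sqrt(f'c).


fr = 0.62 * sqrt(40) = 0.62 * 6.3246 = 3.9212 MPa
I = 343 * 579^3 / 12 = 5548154739.75 mm^4
y_t = 289.5 mm
M_cr = fr * I / y_t = 3.9212 * 5548154739.75 / 289.5 N-mm
= 75.1487 kN-m

75.1487 kN-m


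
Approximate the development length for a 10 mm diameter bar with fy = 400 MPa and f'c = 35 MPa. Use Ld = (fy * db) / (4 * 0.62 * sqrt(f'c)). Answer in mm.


Ld = (fy * db) / (4 * 0.62 * sqrt(f'c))
= (400 * 10) / (4 * 0.62 * sqrt(35))
= 4000 / 14.6719
= 272.63 mm

272.63 mm


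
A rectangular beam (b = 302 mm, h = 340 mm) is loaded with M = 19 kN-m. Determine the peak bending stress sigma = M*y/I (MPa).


I = b * h^3 / 12 = 302 * 340^3 / 12 = 989150666.67 mm^4
y = h / 2 = 340 / 2 = 170.0 mm
M = 19 kN-m = 19000000.0 N-mm
sigma = M * y / I = 19000000.0 * 170.0 / 989150666.67
= 3.27 MPa

3.27 MPa


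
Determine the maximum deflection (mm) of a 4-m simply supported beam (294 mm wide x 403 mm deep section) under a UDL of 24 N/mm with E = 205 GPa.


I = 294 * 403^3 / 12 = 1603545261.5 mm^4
L = 4000.0 mm, w = 24 N/mm, E = 205000.0 MPa
delta = 5 * w * L^4 / (384 * E * I)
= 5 * 24 * 4000.0^4 / (384 * 205000.0 * 1603545261.5)
= 0.2434 mm

0.2434 mm


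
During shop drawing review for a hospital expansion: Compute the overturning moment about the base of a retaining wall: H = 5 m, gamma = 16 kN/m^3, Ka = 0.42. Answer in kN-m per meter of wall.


Pa = 0.5 * Ka * gamma * H^2
= 0.5 * 0.42 * 16 * 5^2
= 84.0 kN/m
Arm = H / 3 = 5 / 3 = 1.6667 m
Mo = Pa * arm = Pa * H / 3 = 84.0 * 5 / 3 = 140.0 kN-m/m

140.0 kN-m/m


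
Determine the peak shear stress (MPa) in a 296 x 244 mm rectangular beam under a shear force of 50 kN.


A = b * h = 296 * 244 = 72224 mm^2
V = 50 kN = 50000.0 N
tau_max = 1.5 * V / A = 1.5 * 50000.0 / 72224
= 1.0384 MPa

1.0384 MPa


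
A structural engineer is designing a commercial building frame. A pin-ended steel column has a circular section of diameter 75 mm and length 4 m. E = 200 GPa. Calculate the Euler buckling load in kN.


I = pi * d^4 / 64 = 1553155.55 mm^4
L = 4000.0 mm
P_cr = pi^2 * E * I / L^2
= 9.8696 * 200000.0 * 1553155.55 / 4000.0^2
= 191612.89 N = 191.6129 kN

191.6129 kN


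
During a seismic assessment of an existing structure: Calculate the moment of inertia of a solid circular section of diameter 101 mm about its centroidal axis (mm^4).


r = d / 2 = 101 / 2 = 50.5 mm
I = pi * r^4 / 4 = pi * 50.5^4 / 4
= 5108052.99 mm^4

5108052.99 mm^4


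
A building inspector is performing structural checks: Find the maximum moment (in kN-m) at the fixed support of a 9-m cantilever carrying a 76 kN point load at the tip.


For a cantilever with a point load at the free end:
M_max = P * L = 76 * 9 = 684 kN-m

684 kN-m


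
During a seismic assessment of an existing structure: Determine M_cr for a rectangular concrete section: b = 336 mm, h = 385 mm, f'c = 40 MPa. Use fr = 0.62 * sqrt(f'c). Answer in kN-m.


fr = 0.62 * sqrt(40) = 0.62 * 6.3246 = 3.9212 MPa
I = 336 * 385^3 / 12 = 1597865500.0 mm^4
y_t = 192.5 mm
M_cr = fr * I / y_t = 3.9212 * 1597865500.0 / 192.5 N-mm
= 32.5485 kN-m

32.5485 kN-m


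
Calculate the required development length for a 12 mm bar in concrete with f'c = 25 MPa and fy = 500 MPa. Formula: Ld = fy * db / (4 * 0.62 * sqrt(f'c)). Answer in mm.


Ld = (fy * db) / (4 * 0.62 * sqrt(f'c))
= (500 * 12) / (4 * 0.62 * sqrt(25))
= 6000 / 12.4
= 483.87 mm

483.87 mm


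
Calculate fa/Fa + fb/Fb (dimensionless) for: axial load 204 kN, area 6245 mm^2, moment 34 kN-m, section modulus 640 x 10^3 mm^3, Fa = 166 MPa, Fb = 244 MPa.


f_a = P / A = 204000.0 / 6245 = 32.6661 MPa
f_b = M / S = 34000000.0 / 640000.0 = 53.125 MPa
Ratio = f_a / Fa + f_b / Fb
= 32.6661 / 166 + 53.125 / 244
= 0.4145 (dimensionless)

0.4145 (dimensionless)


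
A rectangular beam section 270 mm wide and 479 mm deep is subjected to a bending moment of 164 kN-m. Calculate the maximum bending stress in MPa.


I = b * h^3 / 12 = 270 * 479^3 / 12 = 2472800377.5 mm^4
y = h / 2 = 479 / 2 = 239.5 mm
M = 164 kN-m = 164000000.0 N-mm
sigma = M * y / I = 164000000.0 * 239.5 / 2472800377.5
= 15.88 MPa

15.88 MPa


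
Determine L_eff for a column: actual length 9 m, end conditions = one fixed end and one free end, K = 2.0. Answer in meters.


L_eff = K * L
= 2.0 * 9
= 18.0 m

18.0 m


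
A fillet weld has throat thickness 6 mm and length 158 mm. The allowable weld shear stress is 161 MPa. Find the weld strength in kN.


Strength = throat * length * allowable stress
= 6 * 158 * 161 N
= 152628 N
= 152.63 kN

152.63 kN


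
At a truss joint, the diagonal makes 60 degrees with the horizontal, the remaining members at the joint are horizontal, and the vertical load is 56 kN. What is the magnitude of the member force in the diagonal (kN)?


At the joint, only the diagonal has a vertical component, so vertical equilibrium gives:
F * sin(60) = 56
F = 56 / sin(60)
= 56 / 0.866025
= 64.66 kN

64.66 kN
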